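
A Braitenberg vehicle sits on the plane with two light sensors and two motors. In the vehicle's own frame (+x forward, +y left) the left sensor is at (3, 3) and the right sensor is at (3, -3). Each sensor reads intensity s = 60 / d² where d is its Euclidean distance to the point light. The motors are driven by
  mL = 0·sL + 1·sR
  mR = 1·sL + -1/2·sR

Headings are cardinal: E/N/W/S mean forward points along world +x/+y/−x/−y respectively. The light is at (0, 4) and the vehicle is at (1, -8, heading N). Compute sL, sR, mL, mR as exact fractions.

left sensor world pos  = (-2, -5); dL² = 85
right sensor world pos = (4, -5); dR² = 97
sL = 60/85 = 12/17
sR = 60/97 = 60/97
mL = 0·sL + 1·sR = 60/97
mR = 1·sL + -1/2·sR = 654/1649

12/17 60/97 60/97 654/1649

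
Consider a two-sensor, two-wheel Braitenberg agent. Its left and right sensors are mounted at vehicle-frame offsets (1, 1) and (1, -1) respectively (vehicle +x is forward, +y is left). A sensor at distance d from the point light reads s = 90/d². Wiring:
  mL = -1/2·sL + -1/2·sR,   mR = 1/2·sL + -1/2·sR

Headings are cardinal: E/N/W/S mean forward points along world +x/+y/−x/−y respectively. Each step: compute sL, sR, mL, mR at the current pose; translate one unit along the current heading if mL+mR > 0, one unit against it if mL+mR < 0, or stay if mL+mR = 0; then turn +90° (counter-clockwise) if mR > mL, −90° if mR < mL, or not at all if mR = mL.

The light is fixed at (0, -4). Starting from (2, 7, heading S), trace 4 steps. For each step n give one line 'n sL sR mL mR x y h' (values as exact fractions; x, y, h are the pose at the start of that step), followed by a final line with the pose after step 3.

n=0: pose=(2,7,S); sL=90/109, sR=90/101; mL=-9450/11009, mR=-360/11009; mL+mR=-90/101 → advance -1; mR−mL=90/109 → turn +1·90°
n=1: pose=(2,8,E); sL=45/89, sR=9/13; mL=-693/1157, mR=-108/1157; mL+mR=-9/13 → advance -1; mR−mL=45/89 → turn +1·90°
n=2: pose=(1,8,N); sL=90/169, sR=90/173; mL=-15390/29237, mR=180/29237; mL+mR=-90/173 → advance -1; mR−mL=90/169 → turn +1·90°
n=3: pose=(1,7,W); sL=9/10, sR=5/8; mL=-61/80, mR=11/80; mL+mR=-5/8 → advance -1; mR−mL=9/10 → turn +1·90°

0 90/109 90/101 -9450/11009 -360/11009 2 7 S
1 45/89 9/13 -693/1157 -108/1157 2 8 E
2 90/169 90/173 -15390/29237 180/29237 1 8 N
3 9/10 5/8 -61/80 11/80 1 7 W
final 2 7 S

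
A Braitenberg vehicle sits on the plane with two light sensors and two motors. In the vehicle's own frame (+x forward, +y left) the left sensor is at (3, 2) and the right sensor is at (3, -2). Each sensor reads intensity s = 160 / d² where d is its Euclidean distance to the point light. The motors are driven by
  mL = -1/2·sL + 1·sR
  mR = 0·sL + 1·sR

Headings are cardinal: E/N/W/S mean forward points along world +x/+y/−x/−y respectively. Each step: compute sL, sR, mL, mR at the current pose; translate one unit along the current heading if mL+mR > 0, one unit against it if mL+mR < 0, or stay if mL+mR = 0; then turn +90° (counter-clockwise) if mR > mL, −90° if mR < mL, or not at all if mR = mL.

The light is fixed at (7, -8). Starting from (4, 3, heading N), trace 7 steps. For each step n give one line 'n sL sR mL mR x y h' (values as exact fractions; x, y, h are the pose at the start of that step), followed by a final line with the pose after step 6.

n=0: pose=(4,3,N); sL=160/221, sR=160/197; mL=19600/43537, mR=160/197; mL+mR=54960/43537 → advance +1; mR−mL=80/221 → turn +1·90°
n=1: pose=(4,4,W); sL=20/17, sR=20/29; mL=50/493, mR=20/29; mL+mR=390/493 → advance +1; mR−mL=10/17 → turn +1·90°
n=2: pose=(3,4,S); sL=32/17, sR=160/117; mL=848/1989, mR=160/117; mL+mR=3568/1989 → advance +1; mR−mL=16/17 → turn +1·90°
n=3: pose=(3,3,E); sL=16/17, sR=80/41; mL=1032/697, mR=80/41; mL+mR=2392/697 → advance +1; mR−mL=8/17 → turn +1·90°
n=4: pose=(4,3,N); sL=160/221, sR=160/197; mL=19600/43537, mR=160/197; mL+mR=54960/43537 → advance +1; mR−mL=80/221 → turn +1·90°
n=5: pose=(4,4,W); sL=20/17, sR=20/29; mL=50/493, mR=20/29; mL+mR=390/493 → advance +1; mR−mL=10/17 → turn +1·90°
n=6: pose=(3,4,S); sL=32/17, sR=160/117; mL=848/1989, mR=160/117; mL+mR=3568/1989 → advance +1; mR−mL=16/17 → turn +1·90°

0 160/221 160/197 19600/43537 160/197 4 3 N
1 20/17 20/29 50/493 20/29 4 4 W
2 32/17 160/117 848/1989 160/117 3 4 S
3 16/17 80/41 1032/697 80/41 3 3 E
4 160/221 160/197 19600/43537 160/197 4 3 N
5 20/17 20/29 50/493 20/29 4 4 W
6 32/17 160/117 848/1989 160/117 3 4 S
final 3 3 E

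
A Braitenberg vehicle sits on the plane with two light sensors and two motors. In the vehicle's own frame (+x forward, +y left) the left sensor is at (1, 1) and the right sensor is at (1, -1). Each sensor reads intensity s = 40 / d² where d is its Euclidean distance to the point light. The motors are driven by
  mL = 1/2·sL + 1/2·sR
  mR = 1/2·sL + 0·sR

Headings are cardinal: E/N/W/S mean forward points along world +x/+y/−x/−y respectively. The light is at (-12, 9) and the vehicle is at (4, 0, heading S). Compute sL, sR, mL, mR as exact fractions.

left sensor world pos  = (5, -1); dL² = 389
right sensor world pos = (3, -1); dR² = 325
sL = 40/389 = 40/389
sR = 40/325 = 8/65
mL = 1/2·sL + 1/2·sR = 2856/25285
mR = 1/2·sL + 0·sR = 20/389

40/389 8/65 2856/25285 20/389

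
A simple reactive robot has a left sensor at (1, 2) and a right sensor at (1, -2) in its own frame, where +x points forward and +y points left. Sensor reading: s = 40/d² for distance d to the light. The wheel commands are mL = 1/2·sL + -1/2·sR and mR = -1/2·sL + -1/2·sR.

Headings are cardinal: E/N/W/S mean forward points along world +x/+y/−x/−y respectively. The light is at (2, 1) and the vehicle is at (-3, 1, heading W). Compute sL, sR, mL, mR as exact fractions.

1 1 0 -1

left sensor world pos  = (-4, -1); dL² = 40
right sensor world pos = (-4, 3); dR² = 40
sL = 40/40 = 1
sR = 40/40 = 1
mL = 1/2·sL + -1/2·sR = 0
mR = -1/2·sL + -1/2·sR = -1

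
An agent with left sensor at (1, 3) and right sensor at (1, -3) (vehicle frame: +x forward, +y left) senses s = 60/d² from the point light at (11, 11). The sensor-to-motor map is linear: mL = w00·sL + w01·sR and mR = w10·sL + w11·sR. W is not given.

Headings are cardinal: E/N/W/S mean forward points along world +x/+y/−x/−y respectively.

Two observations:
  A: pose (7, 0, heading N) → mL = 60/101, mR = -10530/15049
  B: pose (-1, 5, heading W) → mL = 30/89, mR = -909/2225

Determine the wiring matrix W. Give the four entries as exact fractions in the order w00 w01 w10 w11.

0 1 -1 -1/2

obs A: pose=(7,0,N) → sL=60/149, sR=60/101, mL=60/101, mR=-10530/15049
obs B: pose=(-1,5,W) → sL=6/25, sR=30/89, mL=30/89, mR=-909/2225
sensor matrix S = [[60/149, 60/101], [6/25, 30/89]]; det S = -45792/6696805
solve [mL_A; mL_B] = S·[w00; w01] and [mR_A; mR_B] = S·[w10; w11]:
  w00 = 0, w01 = 1, w10 = -1, w11 = -1/2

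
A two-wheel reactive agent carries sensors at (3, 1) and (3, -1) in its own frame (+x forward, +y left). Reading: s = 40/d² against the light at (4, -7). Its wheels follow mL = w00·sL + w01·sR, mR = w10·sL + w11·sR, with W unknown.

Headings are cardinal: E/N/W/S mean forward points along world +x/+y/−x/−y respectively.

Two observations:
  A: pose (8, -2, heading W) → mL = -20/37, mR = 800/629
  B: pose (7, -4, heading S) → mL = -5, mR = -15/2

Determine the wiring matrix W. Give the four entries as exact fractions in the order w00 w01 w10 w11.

obs A: pose=(8,-2,W) → sL=40/17, sR=40/37, mL=-20/37, mR=800/629
obs B: pose=(7,-4,S) → sL=5/2, sR=10, mL=-5, mR=-15/2
sensor matrix S = [[40/17, 40/37], [5/2, 10]]; det S = 13100/629
solve [mL_A; mL_B] = S·[w00; w01] and [mR_A; mR_B] = S·[w10; w11]:
  w00 = 0, w01 = -1/2, w10 = 1, w11 = -1

0 -1/2 1 -1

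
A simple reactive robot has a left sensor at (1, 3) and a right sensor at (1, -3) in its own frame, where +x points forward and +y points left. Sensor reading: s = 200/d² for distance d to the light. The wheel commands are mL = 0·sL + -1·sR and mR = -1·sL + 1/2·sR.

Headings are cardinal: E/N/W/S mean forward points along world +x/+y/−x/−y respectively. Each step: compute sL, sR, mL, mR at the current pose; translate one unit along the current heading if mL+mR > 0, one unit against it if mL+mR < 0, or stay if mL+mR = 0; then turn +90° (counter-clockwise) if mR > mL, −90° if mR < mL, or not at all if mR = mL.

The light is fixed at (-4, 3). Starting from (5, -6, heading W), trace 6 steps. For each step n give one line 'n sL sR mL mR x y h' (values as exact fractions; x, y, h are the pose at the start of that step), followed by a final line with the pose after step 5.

0 25/26 2 -2 1/26 5 -6 W
1 200/269 200/149 -200/149 -2900/40081 6 -6 S
2 100/73 100/121 -100/121 -8450/8833 6 -5 E
3 8/9 200/117 -200/117 -4/117 5 -5 S
4 50/29 1 -1 -71/58 5 -4 E
5 40/37 200/89 -200/89 140/3293 4 -4 S
final 4 -3 E

n=0: pose=(5,-6,W); sL=25/26, sR=2; mL=-2, mR=1/26; mL+mR=-51/26 → advance -1; mR−mL=53/26 → turn +1·90°
n=1: pose=(6,-6,S); sL=200/269, sR=200/149; mL=-200/149, mR=-2900/40081; mL+mR=-56700/40081 → advance -1; mR−mL=50900/40081 → turn +1·90°
n=2: pose=(6,-5,E); sL=100/73, sR=100/121; mL=-100/121, mR=-8450/8833; mL+mR=-15750/8833 → advance -1; mR−mL=-1150/8833 → turn -1·90°
n=3: pose=(5,-5,S); sL=8/9, sR=200/117; mL=-200/117, mR=-4/117; mL+mR=-68/39 → advance -1; mR−mL=196/117 → turn +1·90°
n=4: pose=(5,-4,E); sL=50/29, sR=1; mL=-1, mR=-71/58; mL+mR=-129/58 → advance -1; mR−mL=-13/58 → turn -1·90°
n=5: pose=(4,-4,S); sL=40/37, sR=200/89; mL=-200/89, mR=140/3293; mL+mR=-7260/3293 → advance -1; mR−mL=7540/3293 → turn +1·90°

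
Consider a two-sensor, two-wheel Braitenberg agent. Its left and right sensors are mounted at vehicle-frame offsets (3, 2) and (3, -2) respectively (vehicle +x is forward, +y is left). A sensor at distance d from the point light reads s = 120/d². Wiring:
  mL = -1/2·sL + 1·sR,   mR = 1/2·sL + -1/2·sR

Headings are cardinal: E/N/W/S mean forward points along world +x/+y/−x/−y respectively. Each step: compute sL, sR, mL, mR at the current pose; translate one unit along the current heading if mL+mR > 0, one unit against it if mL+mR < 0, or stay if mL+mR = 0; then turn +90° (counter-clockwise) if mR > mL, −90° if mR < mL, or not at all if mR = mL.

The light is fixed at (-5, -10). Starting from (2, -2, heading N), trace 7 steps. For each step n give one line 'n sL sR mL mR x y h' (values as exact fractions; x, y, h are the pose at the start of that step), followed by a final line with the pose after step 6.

0 60/73 60/101 1350/7373 840/7373 2 -2 N
1 120/221 120/149 17580/32929 -4320/32929 2 -1 E
2 15/17 5/3 125/102 -20/51 3 -1 S
3 120/61 24/25 -36/1525 768/1525 3 -2 W
4 60/53 12/5 486/265 -168/265 2 -2 S
5 120/41 120/97 -900/3977 3360/3977 2 -3 W
6 3/2 15/4 3 -9/8 1 -3 S
final 1 -4 W

n=0: pose=(2,-2,N); sL=60/73, sR=60/101; mL=1350/7373, mR=840/7373; mL+mR=30/101 → advance +1; mR−mL=-510/7373 → turn -1·90°
n=1: pose=(2,-1,E); sL=120/221, sR=120/149; mL=17580/32929, mR=-4320/32929; mL+mR=60/149 → advance +1; mR−mL=-21900/32929 → turn -1·90°
n=2: pose=(3,-1,S); sL=15/17, sR=5/3; mL=125/102, mR=-20/51; mL+mR=5/6 → advance +1; mR−mL=-55/34 → turn -1·90°
n=3: pose=(3,-2,W); sL=120/61, sR=24/25; mL=-36/1525, mR=768/1525; mL+mR=12/25 → advance +1; mR−mL=804/1525 → turn +1·90°
n=4: pose=(2,-2,S); sL=60/53, sR=12/5; mL=486/265, mR=-168/265; mL+mR=6/5 → advance +1; mR−mL=-654/265 → turn -1·90°
n=5: pose=(2,-3,W); sL=120/41, sR=120/97; mL=-900/3977, mR=3360/3977; mL+mR=60/97 → advance +1; mR−mL=4260/3977 → turn +1·90°
n=6: pose=(1,-3,S); sL=3/2, sR=15/4; mL=3, mR=-9/8; mL+mR=15/8 → advance +1; mR−mL=-33/8 → turn -1·90°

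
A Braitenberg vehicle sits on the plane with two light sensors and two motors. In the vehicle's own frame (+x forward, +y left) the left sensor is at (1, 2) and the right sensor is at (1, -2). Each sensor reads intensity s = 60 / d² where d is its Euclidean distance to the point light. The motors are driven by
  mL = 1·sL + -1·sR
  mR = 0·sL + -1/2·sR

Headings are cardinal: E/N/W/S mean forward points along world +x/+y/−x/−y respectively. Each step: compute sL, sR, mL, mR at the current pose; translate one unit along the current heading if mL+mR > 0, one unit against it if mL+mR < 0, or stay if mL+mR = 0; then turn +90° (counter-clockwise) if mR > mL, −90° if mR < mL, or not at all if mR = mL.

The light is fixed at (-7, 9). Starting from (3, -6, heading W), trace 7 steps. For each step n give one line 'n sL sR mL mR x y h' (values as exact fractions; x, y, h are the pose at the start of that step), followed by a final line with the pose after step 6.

0 6/37 6/25 -72/925 -3/25 3 -6 W
1 60/277 12/73 1056/20221 -6/73 4 -6 N
2 3/17 5/39 32/663 -5/78 4 -7 E
3 60/433 60/353 -4800/152849 -30/353 3 -7 S
4 6/37 6/25 -72/925 -3/25 3 -6 W
5 60/277 12/73 1056/20221 -6/73 4 -6 N
6 3/17 5/39 32/663 -5/78 4 -7 E
final 3 -7 S

n=0: pose=(3,-6,W); sL=6/37, sR=6/25; mL=-72/925, mR=-3/25; mL+mR=-183/925 → advance -1; mR−mL=-39/925 → turn -1·90°
n=1: pose=(4,-6,N); sL=60/277, sR=12/73; mL=1056/20221, mR=-6/73; mL+mR=-606/20221 → advance -1; mR−mL=-2718/20221 → turn -1·90°
n=2: pose=(4,-7,E); sL=3/17, sR=5/39; mL=32/663, mR=-5/78; mL+mR=-7/442 → advance -1; mR−mL=-149/1326 → turn -1·90°
n=3: pose=(3,-7,S); sL=60/433, sR=60/353; mL=-4800/152849, mR=-30/353; mL+mR=-17790/152849 → advance -1; mR−mL=-8190/152849 → turn -1·90°
n=4: pose=(3,-6,W); sL=6/37, sR=6/25; mL=-72/925, mR=-3/25; mL+mR=-183/925 → advance -1; mR−mL=-39/925 → turn -1·90°
n=5: pose=(4,-6,N); sL=60/277, sR=12/73; mL=1056/20221, mR=-6/73; mL+mR=-606/20221 → advance -1; mR−mL=-2718/20221 → turn -1·90°
n=6: pose=(4,-7,E); sL=3/17, sR=5/39; mL=32/663, mR=-5/78; mL+mR=-7/442 → advance -1; mR−mL=-149/1326 → turn -1·90°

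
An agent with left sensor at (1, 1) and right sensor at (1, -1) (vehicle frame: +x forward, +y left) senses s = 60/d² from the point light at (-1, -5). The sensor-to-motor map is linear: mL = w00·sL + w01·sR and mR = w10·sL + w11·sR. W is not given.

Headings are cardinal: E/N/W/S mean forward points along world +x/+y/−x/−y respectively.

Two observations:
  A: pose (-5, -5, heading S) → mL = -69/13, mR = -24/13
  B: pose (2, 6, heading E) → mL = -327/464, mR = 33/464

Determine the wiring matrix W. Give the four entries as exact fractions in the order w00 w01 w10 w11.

obs A: pose=(-5,-5,S) → sL=6, sR=30/13, mL=-69/13, mR=-24/13
obs B: pose=(2,6,E) → sL=3/8, sR=15/29, mL=-327/464, mR=33/464
sensor matrix S = [[6, 30/13], [3/8, 15/29]]; det S = 3375/1508
solve [mL_A; mL_B] = S·[w00; w01] and [mR_A; mR_B] = S·[w10; w11]:
  w00 = -1/2, w01 = -1, w10 = -1/2, w11 = 1/2

-1/2 -1 -1/2 1/2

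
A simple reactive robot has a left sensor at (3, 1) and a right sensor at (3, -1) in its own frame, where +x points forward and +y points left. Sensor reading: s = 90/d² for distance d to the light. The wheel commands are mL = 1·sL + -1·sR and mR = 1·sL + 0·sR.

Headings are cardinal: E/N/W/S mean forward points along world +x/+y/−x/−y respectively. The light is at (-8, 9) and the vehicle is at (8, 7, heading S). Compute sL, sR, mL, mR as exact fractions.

left sensor world pos  = (9, 4); dL² = 314
right sensor world pos = (7, 4); dR² = 250
sL = 90/314 = 45/157
sR = 90/250 = 9/25
mL = 1·sL + -1·sR = -288/3925
mR = 1·sL + 0·sR = 45/157

45/157 9/25 -288/3925 45/157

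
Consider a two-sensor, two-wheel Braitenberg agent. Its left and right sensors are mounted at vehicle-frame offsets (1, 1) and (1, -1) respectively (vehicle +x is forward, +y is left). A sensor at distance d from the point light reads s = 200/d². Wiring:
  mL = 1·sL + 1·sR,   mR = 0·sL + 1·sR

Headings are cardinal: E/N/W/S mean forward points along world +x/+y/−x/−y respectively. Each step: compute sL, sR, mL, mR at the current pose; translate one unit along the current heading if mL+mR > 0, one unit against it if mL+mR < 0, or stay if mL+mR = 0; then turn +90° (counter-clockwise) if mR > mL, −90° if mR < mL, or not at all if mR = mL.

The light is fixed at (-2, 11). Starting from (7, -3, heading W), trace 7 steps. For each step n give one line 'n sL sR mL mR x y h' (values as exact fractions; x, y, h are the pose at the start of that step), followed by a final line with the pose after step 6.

n=0: pose=(7,-3,W); sL=200/289, sR=200/233; mL=104400/67337, mR=200/233; mL+mR=162200/67337 → advance +1; mR−mL=-200/289 → turn -1·90°
n=1: pose=(6,-3,N); sL=100/109, sR=4/5; mL=936/545, mR=4/5; mL+mR=1372/545 → advance +1; mR−mL=-100/109 → turn -1·90°
n=2: pose=(6,-2,E); sL=8/9, sR=200/277; mL=4016/2493, mR=200/277; mL+mR=5816/2493 → advance +1; mR−mL=-8/9 → turn -1·90°
n=3: pose=(7,-2,S); sL=25/37, sR=10/13; mL=695/481, mR=10/13; mL+mR=1065/481 → advance +1; mR−mL=-25/37 → turn -1·90°
n=4: pose=(7,-3,W); sL=200/289, sR=200/233; mL=104400/67337, mR=200/233; mL+mR=162200/67337 → advance +1; mR−mL=-200/289 → turn -1·90°
n=5: pose=(6,-3,N); sL=100/109, sR=4/5; mL=936/545, mR=4/5; mL+mR=1372/545 → advance +1; mR−mL=-100/109 → turn -1·90°
n=6: pose=(6,-2,E); sL=8/9, sR=200/277; mL=4016/2493, mR=200/277; mL+mR=5816/2493 → advance +1; mR−mL=-8/9 → turn -1·90°

0 200/289 200/233 104400/67337 200/233 7 -3 W
1 100/109 4/5 936/545 4/5 6 -3 N
2 8/9 200/277 4016/2493 200/277 6 -2 E
3 25/37 10/13 695/481 10/13 7 -2 S
4 200/289 200/233 104400/67337 200/233 7 -3 W
5 100/109 4/5 936/545 4/5 6 -3 N
6 8/9 200/277 4016/2493 200/277 6 -2 E
final 7 -2 S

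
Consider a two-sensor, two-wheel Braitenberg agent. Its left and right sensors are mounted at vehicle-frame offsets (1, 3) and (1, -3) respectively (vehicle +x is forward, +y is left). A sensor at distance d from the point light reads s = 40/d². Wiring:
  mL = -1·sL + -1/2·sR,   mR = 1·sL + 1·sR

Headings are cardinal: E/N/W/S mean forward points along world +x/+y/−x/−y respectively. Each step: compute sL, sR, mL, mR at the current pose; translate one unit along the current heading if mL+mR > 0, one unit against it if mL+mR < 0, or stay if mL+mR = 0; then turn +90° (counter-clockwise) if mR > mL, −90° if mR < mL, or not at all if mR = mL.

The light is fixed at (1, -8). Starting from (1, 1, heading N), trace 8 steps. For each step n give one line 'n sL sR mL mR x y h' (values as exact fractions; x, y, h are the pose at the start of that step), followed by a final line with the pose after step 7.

0 40/109 40/109 -60/109 80/109 1 1 N
1 4/5 4/17 -78/85 88/85 1 2 W
2 8/17 40/97 -1116/1649 1456/1649 0 2 S
3 5/18 10/9 -5/6 25/18 0 1 E
4 40/109 40/109 -60/109 80/109 1 1 N
5 4/5 4/17 -78/85 88/85 1 2 W
6 8/17 40/97 -1116/1649 1456/1649 0 2 S
7 5/18 10/9 -5/6 25/18 0 1 E
final 1 1 N

n=0: pose=(1,1,N); sL=40/109, sR=40/109; mL=-60/109, mR=80/109; mL+mR=20/109 → advance +1; mR−mL=140/109 → turn +1·90°
n=1: pose=(1,2,W); sL=4/5, sR=4/17; mL=-78/85, mR=88/85; mL+mR=2/17 → advance +1; mR−mL=166/85 → turn +1·90°
n=2: pose=(0,2,S); sL=8/17, sR=40/97; mL=-1116/1649, mR=1456/1649; mL+mR=20/97 → advance +1; mR−mL=2572/1649 → turn +1·90°
n=3: pose=(0,1,E); sL=5/18, sR=10/9; mL=-5/6, mR=25/18; mL+mR=5/9 → advance +1; mR−mL=20/9 → turn +1·90°
n=4: pose=(1,1,N); sL=40/109, sR=40/109; mL=-60/109, mR=80/109; mL+mR=20/109 → advance +1; mR−mL=140/109 → turn +1·90°
n=5: pose=(1,2,W); sL=4/5, sR=4/17; mL=-78/85, mR=88/85; mL+mR=2/17 → advance +1; mR−mL=166/85 → turn +1·90°
n=6: pose=(0,2,S); sL=8/17, sR=40/97; mL=-1116/1649, mR=1456/1649; mL+mR=20/97 → advance +1; mR−mL=2572/1649 → turn +1·90°
n=7: pose=(0,1,E); sL=5/18, sR=10/9; mL=-5/6, mR=25/18; mL+mR=5/9 → advance +1; mR−mL=20/9 → turn +1·90°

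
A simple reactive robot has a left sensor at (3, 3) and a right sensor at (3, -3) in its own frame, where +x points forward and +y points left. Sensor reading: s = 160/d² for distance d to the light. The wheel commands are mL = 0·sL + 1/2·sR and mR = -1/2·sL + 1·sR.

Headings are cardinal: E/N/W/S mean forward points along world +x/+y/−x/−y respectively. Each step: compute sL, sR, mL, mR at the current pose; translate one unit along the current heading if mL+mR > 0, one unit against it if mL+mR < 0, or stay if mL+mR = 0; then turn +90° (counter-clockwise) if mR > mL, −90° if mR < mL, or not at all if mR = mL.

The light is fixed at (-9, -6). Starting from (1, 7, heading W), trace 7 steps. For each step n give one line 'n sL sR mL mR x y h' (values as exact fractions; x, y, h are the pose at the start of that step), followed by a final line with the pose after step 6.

n=0: pose=(1,7,W); sL=160/149, sR=32/61; mL=16/61, mR=-112/9089; mL+mR=2272/9089 → advance +1; mR−mL=-2496/9089 → turn -1·90°
n=1: pose=(0,7,N); sL=40/73, sR=2/5; mL=1/5, mR=46/365; mL+mR=119/365 → advance +1; mR−mL=-27/365 → turn -1·90°
n=2: pose=(0,8,E); sL=160/433, sR=32/53; mL=16/53, mR=9616/22949; mL+mR=16544/22949 → advance +1; mR−mL=2688/22949 → turn +1·90°
n=3: pose=(1,8,N); sL=80/169, sR=80/229; mL=40/229, mR=4360/38701; mL+mR=11120/38701 → advance +1; mR−mL=-2400/38701 → turn -1·90°
n=4: pose=(1,9,E); sL=160/493, sR=160/313; mL=80/313, mR=53840/154309; mL+mR=93280/154309 → advance +1; mR−mL=14400/154309 → turn +1·90°
n=5: pose=(2,9,N); sL=40/97, sR=4/13; mL=2/13, mR=128/1261; mL+mR=322/1261 → advance +1; mR−mL=-66/1261 → turn -1·90°
n=6: pose=(2,10,E); sL=160/557, sR=32/73; mL=16/73, mR=11984/40661; mL+mR=20896/40661 → advance +1; mR−mL=3072/40661 → turn +1·90°

0 160/149 32/61 16/61 -112/9089 1 7 W
1 40/73 2/5 1/5 46/365 0 7 N
2 160/433 32/53 16/53 9616/22949 0 8 E
3 80/169 80/229 40/229 4360/38701 1 8 N
4 160/493 160/313 80/313 53840/154309 1 9 E
5 40/97 4/13 2/13 128/1261 2 9 N
6 160/557 32/73 16/73 11984/40661 2 10 E
final 3 10 N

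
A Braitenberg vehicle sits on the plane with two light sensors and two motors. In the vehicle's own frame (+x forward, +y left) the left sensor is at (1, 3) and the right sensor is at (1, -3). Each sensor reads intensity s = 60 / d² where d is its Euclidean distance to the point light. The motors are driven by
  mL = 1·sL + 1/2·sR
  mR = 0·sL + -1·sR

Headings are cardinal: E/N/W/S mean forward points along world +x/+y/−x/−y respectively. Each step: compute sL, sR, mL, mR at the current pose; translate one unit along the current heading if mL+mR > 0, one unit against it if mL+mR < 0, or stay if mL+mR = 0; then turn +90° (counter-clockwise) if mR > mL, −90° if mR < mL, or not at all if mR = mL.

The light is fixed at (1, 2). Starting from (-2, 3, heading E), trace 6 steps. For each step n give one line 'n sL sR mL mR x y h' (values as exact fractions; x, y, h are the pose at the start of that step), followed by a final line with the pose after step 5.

n=0: pose=(-2,3,E); sL=3, sR=15/2; mL=27/4, mR=-15/2; mL+mR=-3/4 → advance -1; mR−mL=-57/4 → turn -1·90°
n=1: pose=(-3,3,S); sL=60, sR=60/49; mL=2970/49, mR=-60/49; mL+mR=2910/49 → advance +1; mR−mL=-3030/49 → turn -1·90°
n=2: pose=(-3,2,W); sL=30/17, sR=30/17; mL=45/17, mR=-30/17; mL+mR=15/17 → advance +1; mR−mL=-75/17 → turn -1·90°
n=3: pose=(-4,2,N); sL=12/13, sR=12; mL=90/13, mR=-12; mL+mR=-66/13 → advance -1; mR−mL=-246/13 → turn -1·90°
n=4: pose=(-4,1,E); sL=3, sR=15/8; mL=63/16, mR=-15/8; mL+mR=33/16 → advance +1; mR−mL=-93/16 → turn -1·90°
n=5: pose=(-3,1,S); sL=12, sR=60/53; mL=666/53, mR=-60/53; mL+mR=606/53 → advance +1; mR−mL=-726/53 → turn -1·90°

0 3 15/2 27/4 -15/2 -2 3 E
1 60 60/49 2970/49 -60/49 -3 3 S
2 30/17 30/17 45/17 -30/17 -3 2 W
3 12/13 12 90/13 -12 -4 2 N
4 3 15/8 63/16 -15/8 -4 1 E
5 12 60/53 666/53 -60/53 -3 1 S
final -3 0 W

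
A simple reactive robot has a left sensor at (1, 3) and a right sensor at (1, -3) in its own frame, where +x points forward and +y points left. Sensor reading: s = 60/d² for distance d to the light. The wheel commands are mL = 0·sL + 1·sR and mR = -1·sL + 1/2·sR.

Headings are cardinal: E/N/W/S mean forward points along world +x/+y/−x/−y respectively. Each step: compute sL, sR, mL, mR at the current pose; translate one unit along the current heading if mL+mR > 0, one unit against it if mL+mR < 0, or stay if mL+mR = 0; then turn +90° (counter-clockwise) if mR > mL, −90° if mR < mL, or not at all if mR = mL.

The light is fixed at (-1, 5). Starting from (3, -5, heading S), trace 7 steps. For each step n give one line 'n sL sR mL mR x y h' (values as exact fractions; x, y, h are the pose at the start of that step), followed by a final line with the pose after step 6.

0 6/17 30/61 30/61 -111/1037 3 -5 S
1 12/41 60/73 60/73 354/2993 3 -6 W
2 3/5 15/34 15/34 -129/340 2 -6 N
3 12/13 12/37 12/37 -366/481 2 -5 E
4 30/73 30/61 30/61 -735/4453 1 -5 S
5 60/197 12/13 12/13 402/2561 1 -6 W
6 15/26 15/29 15/29 -120/377 0 -6 N
final 0 -5 E

n=0: pose=(3,-5,S); sL=6/17, sR=30/61; mL=30/61, mR=-111/1037; mL+mR=399/1037 → advance +1; mR−mL=-621/1037 → turn -1·90°
n=1: pose=(3,-6,W); sL=12/41, sR=60/73; mL=60/73, mR=354/2993; mL+mR=2814/2993 → advance +1; mR−mL=-2106/2993 → turn -1·90°
n=2: pose=(2,-6,N); sL=3/5, sR=15/34; mL=15/34, mR=-129/340; mL+mR=21/340 → advance +1; mR−mL=-279/340 → turn -1·90°
n=3: pose=(2,-5,E); sL=12/13, sR=12/37; mL=12/37, mR=-366/481; mL+mR=-210/481 → advance -1; mR−mL=-522/481 → turn -1·90°
n=4: pose=(1,-5,S); sL=30/73, sR=30/61; mL=30/61, mR=-735/4453; mL+mR=1455/4453 → advance +1; mR−mL=-2925/4453 → turn -1·90°
n=5: pose=(1,-6,W); sL=60/197, sR=12/13; mL=12/13, mR=402/2561; mL+mR=2766/2561 → advance +1; mR−mL=-1962/2561 → turn -1·90°
n=6: pose=(0,-6,N); sL=15/26, sR=15/29; mL=15/29, mR=-120/377; mL+mR=75/377 → advance +1; mR−mL=-315/377 → turn -1·90°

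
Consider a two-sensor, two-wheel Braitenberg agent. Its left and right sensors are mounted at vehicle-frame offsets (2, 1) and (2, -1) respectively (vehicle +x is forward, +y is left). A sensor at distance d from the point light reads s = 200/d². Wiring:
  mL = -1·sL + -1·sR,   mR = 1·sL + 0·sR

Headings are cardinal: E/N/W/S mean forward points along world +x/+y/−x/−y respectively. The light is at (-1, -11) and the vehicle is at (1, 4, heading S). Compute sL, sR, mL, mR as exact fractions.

left sensor world pos  = (2, 2); dL² = 178
right sensor world pos = (0, 2); dR² = 170
sL = 200/178 = 100/89
sR = 200/170 = 20/17
mL = -1·sL + -1·sR = -3480/1513
mR = 1·sL + 0·sR = 100/89

100/89 20/17 -3480/1513 100/89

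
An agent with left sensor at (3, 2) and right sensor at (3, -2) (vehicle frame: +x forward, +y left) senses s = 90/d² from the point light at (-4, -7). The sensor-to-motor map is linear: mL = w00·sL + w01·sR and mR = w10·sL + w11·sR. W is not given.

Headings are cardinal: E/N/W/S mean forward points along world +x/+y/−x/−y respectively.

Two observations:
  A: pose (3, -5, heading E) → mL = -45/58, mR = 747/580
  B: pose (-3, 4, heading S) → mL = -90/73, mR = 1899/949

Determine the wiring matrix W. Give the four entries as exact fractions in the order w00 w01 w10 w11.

-1 0 1/2 1

obs A: pose=(3,-5,E) → sL=45/58, sR=9/10, mL=-45/58, mR=747/580
obs B: pose=(-3,4,S) → sL=90/73, sR=18/13, mL=-90/73, mR=1899/949
sensor matrix S = [[45/58, 9/10], [90/73, 18/13]]; det S = -972/27521
solve [mL_A; mL_B] = S·[w00; w01] and [mR_A; mR_B] = S·[w10; w11]:
  w00 = -1, w01 = 0, w10 = 1/2, w11 = 1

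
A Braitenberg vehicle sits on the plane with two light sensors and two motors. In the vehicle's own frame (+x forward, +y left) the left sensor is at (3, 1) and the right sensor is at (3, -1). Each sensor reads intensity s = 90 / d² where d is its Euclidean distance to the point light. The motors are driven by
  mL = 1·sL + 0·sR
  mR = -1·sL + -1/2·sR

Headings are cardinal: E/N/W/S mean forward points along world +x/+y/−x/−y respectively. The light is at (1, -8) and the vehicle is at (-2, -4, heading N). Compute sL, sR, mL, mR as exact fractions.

18/13 90/53 18/13 -1539/689

left sensor world pos  = (-3, -1); dL² = 65
right sensor world pos = (-1, -1); dR² = 53
sL = 90/65 = 18/13
sR = 90/53 = 90/53
mL = 1·sL + 0·sR = 18/13
mR = -1·sL + -1/2·sR = -1539/689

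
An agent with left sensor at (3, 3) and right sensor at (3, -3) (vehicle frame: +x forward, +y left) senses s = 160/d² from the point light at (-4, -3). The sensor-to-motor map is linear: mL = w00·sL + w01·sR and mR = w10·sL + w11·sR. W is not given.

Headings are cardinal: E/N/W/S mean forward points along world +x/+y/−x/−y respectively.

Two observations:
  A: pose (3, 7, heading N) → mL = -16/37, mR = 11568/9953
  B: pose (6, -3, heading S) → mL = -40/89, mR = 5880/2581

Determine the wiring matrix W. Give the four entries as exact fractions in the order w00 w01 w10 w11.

obs A: pose=(3,7,N) → sL=32/37, sR=160/269, mL=-16/37, mR=11568/9953
obs B: pose=(6,-3,S) → sL=80/89, sR=80/29, mL=-40/89, mR=5880/2581
sensor matrix S = [[32/37, 160/269], [80/89, 80/29]]; det S = 47554560/25688693
solve [mL_A; mL_B] = S·[w00; w01] and [mR_A; mR_B] = S·[w10; w11]:
  w00 = -1/2, w01 = 0, w10 = 1, w11 = 1/2

-1/2 0 1 1/2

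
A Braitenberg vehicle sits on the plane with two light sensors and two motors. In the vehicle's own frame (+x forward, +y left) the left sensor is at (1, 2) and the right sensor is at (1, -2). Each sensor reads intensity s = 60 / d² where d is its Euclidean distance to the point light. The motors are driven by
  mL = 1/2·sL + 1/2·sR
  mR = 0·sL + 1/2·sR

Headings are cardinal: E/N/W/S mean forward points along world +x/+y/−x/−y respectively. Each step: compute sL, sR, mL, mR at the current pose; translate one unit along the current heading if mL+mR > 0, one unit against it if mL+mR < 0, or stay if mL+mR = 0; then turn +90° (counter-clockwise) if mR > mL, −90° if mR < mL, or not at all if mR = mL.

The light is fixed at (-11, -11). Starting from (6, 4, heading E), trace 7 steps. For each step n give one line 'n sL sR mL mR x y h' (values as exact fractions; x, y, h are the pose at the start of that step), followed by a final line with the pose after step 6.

n=0: pose=(6,4,E); sL=60/613, sR=60/493; mL=33180/302209, mR=30/493; mL+mR=51570/302209 → advance +1; mR−mL=-30/613 → turn -1·90°
n=1: pose=(7,4,S); sL=15/149, sR=15/113; mL=1965/16837, mR=15/226; mL+mR=6165/33674 → advance +1; mR−mL=-15/298 → turn -1·90°
n=2: pose=(7,3,W); sL=60/433, sR=12/109; mL=5868/47197, mR=6/109; mL+mR=8466/47197 → advance +1; mR−mL=-30/433 → turn -1·90°
n=3: pose=(6,3,N); sL=2/15, sR=30/293; mL=518/4395, mR=15/293; mL+mR=743/4395 → advance +1; mR−mL=-1/15 → turn -1·90°
n=4: pose=(6,4,E); sL=60/613, sR=60/493; mL=33180/302209, mR=30/493; mL+mR=51570/302209 → advance +1; mR−mL=-30/613 → turn -1·90°
n=5: pose=(7,4,S); sL=15/149, sR=15/113; mL=1965/16837, mR=15/226; mL+mR=6165/33674 → advance +1; mR−mL=-15/298 → turn -1·90°
n=6: pose=(7,3,W); sL=60/433, sR=12/109; mL=5868/47197, mR=6/109; mL+mR=8466/47197 → advance +1; mR−mL=-30/433 → turn -1·90°

0 60/613 60/493 33180/302209 30/493 6 4 E
1 15/149 15/113 1965/16837 15/226 7 4 S
2 60/433 12/109 5868/47197 6/109 7 3 W
3 2/15 30/293 518/4395 15/293 6 3 N
4 60/613 60/493 33180/302209 30/493 6 4 E
5 15/149 15/113 1965/16837 15/226 7 4 S
6 60/433 12/109 5868/47197 6/109 7 3 W
final 6 3 N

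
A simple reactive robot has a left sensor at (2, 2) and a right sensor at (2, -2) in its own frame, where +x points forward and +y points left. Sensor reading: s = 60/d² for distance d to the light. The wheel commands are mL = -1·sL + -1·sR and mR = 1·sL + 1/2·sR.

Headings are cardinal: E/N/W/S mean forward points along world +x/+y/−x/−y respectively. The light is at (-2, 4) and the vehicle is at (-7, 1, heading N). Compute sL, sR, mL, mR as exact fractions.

left sensor world pos  = (-9, 3); dL² = 50
right sensor world pos = (-5, 3); dR² = 10
sL = 60/50 = 6/5
sR = 60/10 = 6
mL = -1·sL + -1·sR = -36/5
mR = 1·sL + 1/2·sR = 21/5

6/5 6 -36/5 21/5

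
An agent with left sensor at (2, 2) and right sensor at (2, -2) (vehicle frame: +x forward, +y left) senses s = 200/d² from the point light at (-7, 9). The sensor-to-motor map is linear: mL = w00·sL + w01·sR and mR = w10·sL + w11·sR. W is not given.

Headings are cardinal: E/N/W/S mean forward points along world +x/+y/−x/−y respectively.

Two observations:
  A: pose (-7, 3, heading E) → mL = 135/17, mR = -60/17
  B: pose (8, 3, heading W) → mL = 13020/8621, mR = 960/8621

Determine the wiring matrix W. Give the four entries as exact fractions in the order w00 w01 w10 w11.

obs A: pose=(-7,3,E) → sL=10, sR=50/17, mL=135/17, mR=-60/17
obs B: pose=(8,3,W) → sL=200/233, sR=40/37, mL=13020/8621, mR=960/8621
sensor matrix S = [[10, 50/17], [200/233, 40/37]]; det S = 1214400/146557
solve [mL_A; mL_B] = S·[w00; w01] and [mR_A; mR_B] = S·[w10; w11]:
  w00 = 1/2, w01 = 1, w10 = -1/2, w11 = 1/2

1/2 1 -1/2 1/2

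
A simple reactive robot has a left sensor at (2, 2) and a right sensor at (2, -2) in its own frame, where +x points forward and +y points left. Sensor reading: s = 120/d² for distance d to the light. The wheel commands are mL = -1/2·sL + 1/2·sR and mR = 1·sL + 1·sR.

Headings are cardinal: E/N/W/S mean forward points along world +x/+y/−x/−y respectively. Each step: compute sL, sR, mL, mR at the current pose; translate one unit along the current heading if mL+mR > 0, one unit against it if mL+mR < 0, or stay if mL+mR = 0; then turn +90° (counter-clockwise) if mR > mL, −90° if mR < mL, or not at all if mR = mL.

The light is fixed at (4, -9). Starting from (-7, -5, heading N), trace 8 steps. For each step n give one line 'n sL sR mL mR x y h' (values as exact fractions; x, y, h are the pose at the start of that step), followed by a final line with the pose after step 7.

0 24/41 40/39 352/1599 2576/1599 -7 -5 N
1 60/89 60/109 -600/9701 11880/9701 -7 -4 W
2 120/109 24/41 -1152/4469 7536/4469 -8 -4 S
3 15/17 15/13 30/221 450/221 -8 -5 E
4 24/41 40/39 352/1599 2576/1599 -7 -5 N
5 60/89 60/109 -600/9701 11880/9701 -7 -4 W
6 120/109 24/41 -1152/4469 7536/4469 -8 -4 S
7 15/17 15/13 30/221 450/221 -8 -5 E
final -7 -5 N

n=0: pose=(-7,-5,N); sL=24/41, sR=40/39; mL=352/1599, mR=2576/1599; mL+mR=976/533 → advance +1; mR−mL=2224/1599 → turn +1·90°
n=1: pose=(-7,-4,W); sL=60/89, sR=60/109; mL=-600/9701, mR=11880/9701; mL+mR=11280/9701 → advance +1; mR−mL=12480/9701 → turn +1·90°
n=2: pose=(-8,-4,S); sL=120/109, sR=24/41; mL=-1152/4469, mR=7536/4469; mL+mR=6384/4469 → advance +1; mR−mL=8688/4469 → turn +1·90°
n=3: pose=(-8,-5,E); sL=15/17, sR=15/13; mL=30/221, mR=450/221; mL+mR=480/221 → advance +1; mR−mL=420/221 → turn +1·90°
n=4: pose=(-7,-5,N); sL=24/41, sR=40/39; mL=352/1599, mR=2576/1599; mL+mR=976/533 → advance +1; mR−mL=2224/1599 → turn +1·90°
n=5: pose=(-7,-4,W); sL=60/89, sR=60/109; mL=-600/9701, mR=11880/9701; mL+mR=11280/9701 → advance +1; mR−mL=12480/9701 → turn +1·90°
n=6: pose=(-8,-4,S); sL=120/109, sR=24/41; mL=-1152/4469, mR=7536/4469; mL+mR=6384/4469 → advance +1; mR−mL=8688/4469 → turn +1·90°
n=7: pose=(-8,-5,E); sL=15/17, sR=15/13; mL=30/221, mR=450/221; mL+mR=480/221 → advance +1; mR−mL=420/221 → turn +1·90°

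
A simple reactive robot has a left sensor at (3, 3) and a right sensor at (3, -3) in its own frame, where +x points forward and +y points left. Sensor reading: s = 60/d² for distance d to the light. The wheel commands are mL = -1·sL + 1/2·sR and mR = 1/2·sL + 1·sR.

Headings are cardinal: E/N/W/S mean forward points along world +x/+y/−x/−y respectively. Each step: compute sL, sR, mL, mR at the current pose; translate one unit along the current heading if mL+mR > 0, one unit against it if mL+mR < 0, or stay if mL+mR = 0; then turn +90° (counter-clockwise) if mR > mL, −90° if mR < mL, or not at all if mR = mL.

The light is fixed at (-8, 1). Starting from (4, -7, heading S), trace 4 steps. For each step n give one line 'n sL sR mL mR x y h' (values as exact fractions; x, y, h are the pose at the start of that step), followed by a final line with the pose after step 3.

n=0: pose=(4,-7,S); sL=30/173, sR=30/101; mL=-435/17473, mR=6705/17473; mL+mR=6270/17473 → advance +1; mR−mL=7140/17473 → turn +1·90°
n=1: pose=(4,-8,E); sL=20/87, sR=20/123; mL=-530/3567, mR=330/1189; mL+mR=460/3567 → advance +1; mR−mL=1520/3567 → turn +1·90°
n=2: pose=(5,-8,N); sL=15/34, sR=15/73; mL=-420/1241, mR=2115/4964; mL+mR=435/4964 → advance +1; mR−mL=3795/4964 → turn +1·90°
n=3: pose=(5,-7,W); sL=60/221, sR=12/25; mL=-174/5525, mR=3402/5525; mL+mR=3228/5525 → advance +1; mR−mL=3576/5525 → turn +1·90°

0 30/173 30/101 -435/17473 6705/17473 4 -7 S
1 20/87 20/123 -530/3567 330/1189 4 -8 E
2 15/34 15/73 -420/1241 2115/4964 5 -8 N
3 60/221 12/25 -174/5525 3402/5525 5 -7 W
final 4 -7 S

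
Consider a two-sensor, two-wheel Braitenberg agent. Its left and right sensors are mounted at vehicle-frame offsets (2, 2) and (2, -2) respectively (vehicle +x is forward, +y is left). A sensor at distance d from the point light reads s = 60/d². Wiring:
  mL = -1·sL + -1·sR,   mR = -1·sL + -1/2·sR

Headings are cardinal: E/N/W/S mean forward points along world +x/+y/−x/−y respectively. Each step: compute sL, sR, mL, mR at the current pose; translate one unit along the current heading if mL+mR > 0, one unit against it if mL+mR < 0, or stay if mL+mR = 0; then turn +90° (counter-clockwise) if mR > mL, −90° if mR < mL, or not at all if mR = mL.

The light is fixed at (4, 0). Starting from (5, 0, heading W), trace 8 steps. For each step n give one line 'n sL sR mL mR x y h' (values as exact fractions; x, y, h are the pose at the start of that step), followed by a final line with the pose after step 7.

0 12 12 -24 -18 5 0 W
1 3 15 -18 -21/2 6 0 S
2 12/5 60/17 -504/85 -354/85 6 1 E
3 6 10/3 -28/3 -23/3 5 1 N
4 12 12 -24 -18 5 0 W
5 3 15 -18 -21/2 6 0 S
6 12/5 60/17 -504/85 -354/85 6 1 E
7 6 10/3 -28/3 -23/3 5 1 N
final 5 0 W

n=0: pose=(5,0,W); sL=12, sR=12; mL=-24, mR=-18; mL+mR=-42 → advance -1; mR−mL=6 → turn +1·90°
n=1: pose=(6,0,S); sL=3, sR=15; mL=-18, mR=-21/2; mL+mR=-57/2 → advance -1; mR−mL=15/2 → turn +1·90°
n=2: pose=(6,1,E); sL=12/5, sR=60/17; mL=-504/85, mR=-354/85; mL+mR=-858/85 → advance -1; mR−mL=30/17 → turn +1·90°
n=3: pose=(5,1,N); sL=6, sR=10/3; mL=-28/3, mR=-23/3; mL+mR=-17 → advance -1; mR−mL=5/3 → turn +1·90°
n=4: pose=(5,0,W); sL=12, sR=12; mL=-24, mR=-18; mL+mR=-42 → advance -1; mR−mL=6 → turn +1·90°
n=5: pose=(6,0,S); sL=3, sR=15; mL=-18, mR=-21/2; mL+mR=-57/2 → advance -1; mR−mL=15/2 → turn +1·90°
n=6: pose=(6,1,E); sL=12/5, sR=60/17; mL=-504/85, mR=-354/85; mL+mR=-858/85 → advance -1; mR−mL=30/17 → turn +1·90°
n=7: pose=(5,1,N); sL=6, sR=10/3; mL=-28/3, mR=-23/3; mL+mR=-17 → advance -1; mR−mL=5/3 → turn +1·90°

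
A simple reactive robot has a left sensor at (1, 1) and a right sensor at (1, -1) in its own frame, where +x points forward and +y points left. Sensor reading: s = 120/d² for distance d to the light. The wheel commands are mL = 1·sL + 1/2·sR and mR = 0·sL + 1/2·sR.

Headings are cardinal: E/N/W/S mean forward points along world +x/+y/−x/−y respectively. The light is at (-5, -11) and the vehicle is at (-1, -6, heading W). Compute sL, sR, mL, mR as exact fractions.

24/5 8/3 92/15 4/3

left sensor world pos  = (-2, -7); dL² = 25
right sensor world pos = (-2, -5); dR² = 45
sL = 120/25 = 24/5
sR = 120/45 = 8/3
mL = 1·sL + 1/2·sR = 92/15
mR = 0·sL + 1/2·sR = 4/3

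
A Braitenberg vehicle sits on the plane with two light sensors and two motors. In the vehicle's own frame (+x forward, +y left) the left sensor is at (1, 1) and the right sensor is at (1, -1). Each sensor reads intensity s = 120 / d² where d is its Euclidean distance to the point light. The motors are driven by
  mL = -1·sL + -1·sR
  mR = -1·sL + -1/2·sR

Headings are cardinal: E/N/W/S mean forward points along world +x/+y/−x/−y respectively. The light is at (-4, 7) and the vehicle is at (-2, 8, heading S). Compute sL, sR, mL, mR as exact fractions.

left sensor world pos  = (-1, 7); dL² = 9
right sensor world pos = (-3, 7); dR² = 1
sL = 120/9 = 40/3
sR = 120/1 = 120
mL = -1·sL + -1·sR = -400/3
mR = -1·sL + -1/2·sR = -220/3

40/3 120 -400/3 -220/3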